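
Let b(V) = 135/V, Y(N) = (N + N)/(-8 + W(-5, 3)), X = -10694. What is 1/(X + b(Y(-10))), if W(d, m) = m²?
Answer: -4/42803 ≈ -9.3451e-5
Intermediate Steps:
Y(N) = 2*N (Y(N) = (N + N)/(-8 + 3²) = (2*N)/(-8 + 9) = (2*N)/1 = (2*N)*1 = 2*N)
1/(X + b(Y(-10))) = 1/(-10694 + 135/((2*(-10)))) = 1/(-10694 + 135/(-20)) = 1/(-10694 + 135*(-1/20)) = 1/(-10694 - 27/4) = 1/(-42803/4) = -4/42803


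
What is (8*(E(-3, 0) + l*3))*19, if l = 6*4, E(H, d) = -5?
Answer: 10184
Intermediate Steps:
l = 24
(8*(E(-3, 0) + l*3))*19 = (8*(-5 + 24*3))*19 = (8*(-5 + 72))*19 = (8*67)*19 = 536*19 = 10184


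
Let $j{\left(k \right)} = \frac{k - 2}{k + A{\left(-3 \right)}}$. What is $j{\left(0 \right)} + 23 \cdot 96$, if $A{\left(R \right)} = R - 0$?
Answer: $\frac{6626}{3} \approx 2208.7$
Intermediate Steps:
$A{\left(R \right)} = R$ ($A{\left(R \right)} = R + 0 = R$)
$j{\left(k \right)} = \frac{-2 + k}{-3 + k}$ ($j{\left(k \right)} = \frac{k - 2}{k - 3} = \frac{-2 + k}{-3 + k}$)
$j{\left(0 \right)} + 23 \cdot 96 = \frac{-2 + 0}{-3 + 0} + 23 \cdot 96 = \frac{1}{-3} \left(-2\right) + 2208 = \left(- \frac{1}{3}\right) \left(-2\right) + 2208 = \frac{2}{3} + 2208 = \frac{6626}{3}$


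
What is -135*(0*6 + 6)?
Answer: -810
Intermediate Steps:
-135*(0*6 + 6) = -135*(0 + 6) = -135*6 = -810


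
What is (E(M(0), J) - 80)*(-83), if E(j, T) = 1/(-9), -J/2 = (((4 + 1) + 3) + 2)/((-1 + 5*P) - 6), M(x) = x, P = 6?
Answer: 59843/9 ≈ 6649.2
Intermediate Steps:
J = -20/23 (J = -2*(((4 + 1) + 3) + 2)/((-1 + 5*6) - 6) = -2*((5 + 3) + 2)/((-1 + 30) - 6) = -2*(8 + 2)/(29 - 6) = -20/23 ≈ -0.86957)
E(j, T) = -⅑
(E(M(0), J) - 80)*(-83) = (-⅑ - 80)*(-83) = -721/9*(-83) = 59843/9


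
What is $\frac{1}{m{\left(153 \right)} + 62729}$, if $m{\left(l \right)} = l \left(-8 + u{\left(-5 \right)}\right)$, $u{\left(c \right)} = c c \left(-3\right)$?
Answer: $\frac{1}{50030} \approx 1.9988 \cdot 10^{-5}$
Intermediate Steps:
$u{\left(c \right)} = - 3 c^{2}$ ($u{\left(c \right)} = c^{2} \left(-3\right) = - 3 c^{2}$)
$m{\left(l \right)} = - 83 l$ ($m{\left(l \right)} = l \left(-8 - 3 \left(-5\right)^{2}\right) = l \left(-8 - 75\right) = l \left(-83\right) = - 83 l$)
$\frac{1}{m{\left(153 \right)} + 62729} = \frac{1}{\left(-83\right) 153 + 62729} = \frac{1}{-12699 + 62729} = \frac{1}{50030}$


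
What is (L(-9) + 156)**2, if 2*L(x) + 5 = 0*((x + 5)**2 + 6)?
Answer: 94249/4 ≈ 23562.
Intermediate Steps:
L(x) = -5/2 (L(x) = -5/2 + (0*((x + 5)**2 + 6))/2 = -5/2 + (0*((5 + x)**2 + 6))/2 = -5/2 + (0*(6 + (5 + x)**2))/2 = -5/2 + (1/2)*0 = -5/2 + 0 = -5/2)
(L(-9) + 156)**2 = (-5/2 + 156)**2 = (307/2)**2 = 94249/4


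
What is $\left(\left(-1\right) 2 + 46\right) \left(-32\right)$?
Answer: $-1408$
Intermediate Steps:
$\left(\left(-1\right) 2 + 46\right) \left(-32\right) = \left(-2 + 46\right) \left(-32\right) = 44 \left(-32\right) = -1408$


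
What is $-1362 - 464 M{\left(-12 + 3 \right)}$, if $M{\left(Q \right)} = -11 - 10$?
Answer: $8382$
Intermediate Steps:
$M{\left(Q \right)} = -21$ ($M{\left(Q \right)} = -11 - 10 = -21$)
$-1362 - 464 M{\left(-12 + 3 \right)} = -1362 - -9744 = -1362 + 9744 = 8382$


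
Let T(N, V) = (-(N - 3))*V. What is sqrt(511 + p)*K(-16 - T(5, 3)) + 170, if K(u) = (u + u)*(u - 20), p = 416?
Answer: 170 + 1800*sqrt(103) ≈ 18438.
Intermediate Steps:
T(N, V) = V*(3 - N) (T(N, V) = (-(-3 + N))*V = (3 - N)*V = V*(3 - N))
K(u) = 2*u*(-20 + u) (K(u) = (2*u)*(-20 + u) = 2*u*(-20 + u))
sqrt(511 + p)*K(-16 - T(5, 3)) + 170 = sqrt(511 + 416)*(2*(-16 - 3*(3 - 1*5))*(-20 + (-16 - 3*(3 - 1*5)))) + 170 = sqrt(927)*(2*(-16 - 3*(3 - 5))*(-20 + (-16 - 3*(3 - 5)))) + 170 = (3*sqrt(103))*(2*(-16 - 3*(-2))*(-20 + (-16 - 3*(-2)))) + 170 = (3*sqrt(103))*(2*(-16 - 1*(-6))*(-20 + (-16 - 1*(-6)))) + 170 = (3*sqrt(103))*(2*(-16 + 6)*(-20 + (-16 + 6))) + 170 = (3*sqrt(103))*(2*(-10)*(-20 - 10)) + 170 = (3*sqrt(103))*(2*(-10)*(-30)) + 170 = (3*sqrt(103))*600 + 170 = 1800*sqrt(103) + 170 = 170 + 1800*sqrt(103)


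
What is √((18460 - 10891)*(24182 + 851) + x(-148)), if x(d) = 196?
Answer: √189474973 ≈ 13765.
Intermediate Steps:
√((18460 - 10891)*(24182 + 851) + x(-148)) = √((18460 - 10891)*(24182 + 851) + 196) = √(7569*25033 + 196) = √(189474777 + 196) = √189474973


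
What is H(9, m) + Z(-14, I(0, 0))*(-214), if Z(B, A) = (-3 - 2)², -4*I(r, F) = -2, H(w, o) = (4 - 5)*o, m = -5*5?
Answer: -5325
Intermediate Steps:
m = -25
H(w, o) = -o
I(r, F) = ½ (I(r, F) = -¼*(-2) = ½)
Z(B, A) = 25 (Z(B, A) = (-5)² = 25)
H(9, m) + Z(-14, I(0, 0))*(-214) = -1*(-25) + 25*(-214) = 25 - 5350 = -5325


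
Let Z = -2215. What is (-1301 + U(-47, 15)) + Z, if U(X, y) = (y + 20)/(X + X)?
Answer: -330539/94 ≈ -3516.4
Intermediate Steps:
U(X, y) = (20 + y)/(2*X) (U(X, y) = (20 + y)/((2*X)) = (20 + y)*(1/(2*X)) = (20 + y)/(2*X))
(-1301 + U(-47, 15)) + Z = (-1301 + (1/2)*(20 + 15)/(-47)) - 2215 = (-1301 + (1/2)*(-1/47)*35) - 2215 = (-1301 - 35/94) - 2215 = -122329/94 - 2215 = -330539/94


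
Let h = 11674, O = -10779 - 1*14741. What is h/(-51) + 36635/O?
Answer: -59957773/260304 ≈ -230.34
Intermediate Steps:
O = -25520 (O = -10779 - 14741 = -25520)
h/(-51) + 36635/O = 11674/(-51) + 36635/(-25520) = 11674*(-1/51) + 36635*(-1/25520) = -11674/51 - 7327/5104 = -59957773/260304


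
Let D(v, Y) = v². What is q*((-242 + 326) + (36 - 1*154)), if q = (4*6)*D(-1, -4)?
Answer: -816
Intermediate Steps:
q = 24 (q = (4*6)*(-1)² = 24*1 = 24)
q*((-242 + 326) + (36 - 1*154)) = 24*((-242 + 326) + (36 - 1*154)) = 24*(84 + (36 - 154)) = 24*(84 - 118) = 24*(-34) = -816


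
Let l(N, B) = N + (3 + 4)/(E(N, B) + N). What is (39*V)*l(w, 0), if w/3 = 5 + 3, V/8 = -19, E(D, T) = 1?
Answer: -3598296/25 ≈ -1.4393e+5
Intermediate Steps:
V = -152 (V = 8*(-19) = -152)
w = 24 (w = 3*(5 + 3) = 3*8 = 24)
l(N, B) = N + 7/(1 + N) (l(N, B) = N + (3 + 4)/(1 + N) = N + 7/(1 + N))
(39*V)*l(w, 0) = (39*(-152))*((7 + 24 + 24²)/(1 + 24)) = -5928*(7 + 24 + 576)/25 = -5928*607/25 = -3598296/25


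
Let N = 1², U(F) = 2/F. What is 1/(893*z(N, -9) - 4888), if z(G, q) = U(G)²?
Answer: -1/1316 ≈ -0.00075988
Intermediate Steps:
N = 1
z(G, q) = 4/G² (z(G, q) = (2/G)² = 4/G²)
1/(893*z(N, -9) - 4888) = 1/(893*(4/1²) - 4888) = 1/(893*(4*1) - 4888) = 1/(893*4 - 4888) = 1/(3572 - 4888) = 1/(-1316) = -1/1316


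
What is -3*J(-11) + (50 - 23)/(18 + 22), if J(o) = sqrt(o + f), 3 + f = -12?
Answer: 27/40 - 3*I*sqrt(26) ≈ 0.675 - 15.297*I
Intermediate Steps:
f = -15 (f = -3 - 12 = -15)
J(o) = sqrt(-15 + o) (J(o) = sqrt(o - 15) = sqrt(-15 + o))
-3*J(-11) + (50 - 23)/(18 + 22) = -3*sqrt(-15 - 11) + (50 - 23)/(18 + 22) = -3*I*sqrt(26) + 27/40 = 27/40 - 3*I*sqrt(26)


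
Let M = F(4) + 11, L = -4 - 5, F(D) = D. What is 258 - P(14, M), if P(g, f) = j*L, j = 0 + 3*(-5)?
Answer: 123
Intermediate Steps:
L = -9
j = -15 (j = 0 - 15 = -15)
M = 15 (M = 4 + 11 = 15)
P(g, f) = 135 (P(g, f) = -15*(-9) = 135)
258 - P(14, M) = 258 - 1*135 = 258 - 135 = 123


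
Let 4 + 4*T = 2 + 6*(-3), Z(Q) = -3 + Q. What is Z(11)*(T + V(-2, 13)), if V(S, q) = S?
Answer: -56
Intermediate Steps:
T = -5 (T = -1 + (2 + 6*(-3))/4 = -1 + (2 - 18)/4 = -1 + (1/4)*(-16) = -1 - 4 = -5)
Z(11)*(T + V(-2, 13)) = (-3 + 11)*(-5 - 2) = 8*(-7) = -56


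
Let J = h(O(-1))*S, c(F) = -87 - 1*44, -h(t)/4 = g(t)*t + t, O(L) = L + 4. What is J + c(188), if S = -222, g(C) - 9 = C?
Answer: 34501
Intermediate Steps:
O(L) = 4 + L
g(C) = 9 + C
h(t) = -4*t - 4*t*(9 + t) (h(t) = -4*((9 + t)*t + t) = -4*(t*(9 + t) + t) = -4*(t + t*(9 + t)) = -4*t - 4*t*(9 + t))
c(F) = -131 (c(F) = -87 - 44 = -131)
J = 34632 (J = -4*(4 - 1)*(10 + (4 - 1))*(-222) = -4*3*(10 + 3)*(-222) = -4*3*13*(-222) = -156*(-222) = 34632)
J + c(188) = 34632 - 131 = 34501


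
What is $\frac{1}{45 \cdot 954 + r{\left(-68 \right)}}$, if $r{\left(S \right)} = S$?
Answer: $\frac{1}{42862} \approx 2.3331 \cdot 10^{-5}$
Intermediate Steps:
$\frac{1}{45 \cdot 954 + r{\left(-68 \right)}} = \frac{1}{45 \cdot 954 - 68} = \frac{1}{42930 - 68} = \frac{1}{42862}$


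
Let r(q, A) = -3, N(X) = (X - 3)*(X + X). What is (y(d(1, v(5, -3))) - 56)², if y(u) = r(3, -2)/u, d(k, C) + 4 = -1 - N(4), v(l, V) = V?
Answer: 525625/169 ≈ 3110.2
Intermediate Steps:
N(X) = 2*X*(-3 + X) (N(X) = (-3 + X)*(2*X) = 2*X*(-3 + X))
d(k, C) = -13 (d(k, C) = -4 + (-1 - 2*4*(-3 + 4)) = -4 + (-1 - 2*4) = -4 + (-1 - 1*8) = -4 + (-1 - 8) = -4 - 9 = -13)
y(u) = -3/u
(y(d(1, v(5, -3))) - 56)² = (-3/(-13) - 56)² = (-3*(-1/13) - 56)² = (3/13 - 56)² = (-725/13)² = 525625/169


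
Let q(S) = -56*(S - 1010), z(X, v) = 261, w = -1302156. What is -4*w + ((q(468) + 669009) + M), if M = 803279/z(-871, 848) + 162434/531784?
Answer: 410214838986325/69397812 ≈ 5.9111e+6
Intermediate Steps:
q(S) = 56560 - 56*S (q(S) = -56*(-1010 + S) = 56560 - 56*S)
M = 213606657505/69397812 (M = 803279/261 + 162434/531784 = 803279*(1/261) + 162434*(1/531784) = 803279/261 + 81217/265892 = 213606657505/69397812 ≈ 3078.0)
-4*w + ((q(468) + 669009) + M) = -4*(-1302156) + (((56560 - 56*468) + 669009) + 213606657505/69397812) = 5208624 + (((56560 - 26208) + 669009) + 213606657505/69397812) = 5208624 + ((30352 + 669009) + 213606657505/69397812) = 5208624 + (699361 + 213606657505/69397812) = 5208624 + 48747729855637/69397812 = 410214838986325/69397812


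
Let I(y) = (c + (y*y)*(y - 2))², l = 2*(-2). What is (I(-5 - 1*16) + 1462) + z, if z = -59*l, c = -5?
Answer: 102983602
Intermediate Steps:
l = -4
I(y) = (-5 + y²*(-2 + y))² (I(y) = (-5 + (y*y)*(y - 2))² = (-5 + y²*(-2 + y))²)
z = 236 (z = -59*(-4) = 236)
(I(-5 - 1*16) + 1462) + z = ((5 - (-5 - 1*16)³ + 2*(-5 - 1*16)²)² + 1462) + 236 = ((5 - (-5 - 16)³ + 2*(-5 - 16)²)² + 1462) + 236 = ((5 - 1*(-21)³ + 2*(-21)²)² + 1462) + 236 = ((5 - 1*(-9261) + 2*441)² + 1462) + 236 = ((5 + 9261 + 882)² + 1462) + 236 = (10148² + 1462) + 236 = (102981904 + 1462) + 236 = 102983366 + 236 = 102983602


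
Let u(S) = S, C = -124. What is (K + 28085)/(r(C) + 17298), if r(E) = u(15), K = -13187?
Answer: 4966/5771 ≈ 0.86051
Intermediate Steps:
r(E) = 15
(K + 28085)/(r(C) + 17298) = (-13187 + 28085)/(15 + 17298) = 14898/17313 = 14898*(1/17313) = 4966/5771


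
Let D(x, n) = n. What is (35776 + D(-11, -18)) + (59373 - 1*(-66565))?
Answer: 161696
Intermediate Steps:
(35776 + D(-11, -18)) + (59373 - 1*(-66565)) = (35776 - 18) + (59373 - 1*(-66565)) = 35758 + (59373 + 66565) = 35758 + 125938 = 161696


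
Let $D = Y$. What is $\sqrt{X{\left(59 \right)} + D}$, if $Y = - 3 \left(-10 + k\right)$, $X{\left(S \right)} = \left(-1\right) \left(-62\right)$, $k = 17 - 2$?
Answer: $\sqrt{47} \approx 6.8557$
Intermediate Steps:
$k = 15$ ($k = 17 - 2 = 15$)
$X{\left(S \right)} = 62$
$Y = -15$ ($Y = - 3 \left(-10 + 15\right) = \left(-3\right) 5 = -15$)
$D = -15$
$\sqrt{X{\left(59 \right)} + D} = \sqrt{62 - 15} = \sqrt{47}$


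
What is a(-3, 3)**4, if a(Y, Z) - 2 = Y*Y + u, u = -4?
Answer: 2401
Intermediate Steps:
a(Y, Z) = -2 + Y**2 (a(Y, Z) = 2 + (Y*Y - 4) = 2 + (Y**2 - 4) = 2 + (-4 + Y**2) = -2 + Y**2)
a(-3, 3)**4 = (-2 + (-3)**2)**4 = (-2 + 9)**4 = 7**4 = 2401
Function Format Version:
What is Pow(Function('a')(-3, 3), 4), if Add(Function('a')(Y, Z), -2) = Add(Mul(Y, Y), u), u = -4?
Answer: 2401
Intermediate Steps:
Function('a')(Y, Z) = Add(-2, Pow(Y, 2)) (Function('a')(Y, Z) = Add(2, Add(Mul(Y, Y), -4)) = Add(2, Add(Pow(Y, 2), -4)) = Add(2, Add(-4, Pow(Y, 2))) = Add(-2, Pow(Y, 2)))
Pow(Function('a')(-3, 3), 4) = Pow(Add(-2, Pow(-3, 2)), 4) = Pow(Add(-2, 9), 4) = Pow(7, 4) = 2401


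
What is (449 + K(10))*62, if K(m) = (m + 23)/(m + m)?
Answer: 279403/10 ≈ 27940.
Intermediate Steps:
K(m) = (23 + m)/(2*m) (K(m) = (23 + m)/((2*m)) = (23 + m)*(1/(2*m)) = (23 + m)/(2*m))
(449 + K(10))*62 = (449 + (½)*(23 + 10)/10)*62 = (449 + (½)*(⅒)*33)*62 = (449 + 33/20)*62 = (9013/20)*62 = 279403/10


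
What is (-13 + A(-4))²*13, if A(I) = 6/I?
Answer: 10933/4 ≈ 2733.3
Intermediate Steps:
(-13 + A(-4))²*13 = (-13 + 6/(-4))²*13 = (-13 + 6*(-¼))²*13 = (-13 - 3/2)²*13 = (-29/2)²*13 = (841/4)*13 = 10933/4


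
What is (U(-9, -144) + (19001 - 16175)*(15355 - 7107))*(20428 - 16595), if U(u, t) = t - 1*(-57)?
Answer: 89342480913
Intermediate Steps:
U(u, t) = 57 + t (U(u, t) = t + 57 = 57 + t)
(U(-9, -144) + (19001 - 16175)*(15355 - 7107))*(20428 - 16595) = ((57 - 144) + (19001 - 16175)*(15355 - 7107))*(20428 - 16595) = (-87 + 2826*8248)*3833 = (-87 + 23308848)*3833 = 23308761*3833 = 89342480913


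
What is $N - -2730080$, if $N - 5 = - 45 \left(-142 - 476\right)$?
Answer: $2757895$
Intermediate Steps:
$N = 27815$ ($N = 5 - 45 \left(-142 - 476\right) = 5 - -27810 = 5 + 27810 = 27815$)
$N - -2730080 = 27815 - -2730080 = 27815 + 2730080 = 2757895$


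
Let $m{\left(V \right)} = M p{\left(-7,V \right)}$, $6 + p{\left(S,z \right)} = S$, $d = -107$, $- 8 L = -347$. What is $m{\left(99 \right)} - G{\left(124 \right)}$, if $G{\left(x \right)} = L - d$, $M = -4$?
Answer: $- \frac{787}{8} \approx -98.375$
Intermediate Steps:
$L = \frac{347}{8}$ ($L = \left(- \frac{1}{8}\right) \left(-347\right) = \frac{347}{8} \approx 43.375$)
$p{\left(S,z \right)} = -6 + S$
$m{\left(V \right)} = 52$ ($m{\left(V \right)} = - 4 \left(-6 - 7\right) = \left(-4\right) \left(-13\right) = 52$)
$G{\left(x \right)} = \frac{1203}{8}$ ($G{\left(x \right)} = \frac{347}{8} - -107 = \frac{347}{8} + 107 = \frac{1203}{8}$)
$m{\left(99 \right)} - G{\left(124 \right)} = 52 - \frac{1203}{8} = - \frac{787}{8}$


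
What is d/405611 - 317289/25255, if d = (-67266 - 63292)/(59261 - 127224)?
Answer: -8746556737512287/696192977625215 ≈ -12.563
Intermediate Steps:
d = 130558/67963 (d = -130558/(-67963) = -130558*(-1/67963) = 130558/67963 ≈ 1.9210)
d/405611 - 317289/25255 = (130558/67963)/405611 - 317289/25255 = (130558/67963)*(1/405611) - 317289*1/25255 = 130558/27566540393 - 317289/25255 = -8746556737512287/696192977625215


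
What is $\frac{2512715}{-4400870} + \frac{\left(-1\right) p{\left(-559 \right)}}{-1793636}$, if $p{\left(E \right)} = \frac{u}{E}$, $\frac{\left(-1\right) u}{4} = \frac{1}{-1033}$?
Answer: $- \frac{130124681086506063}{227905594247377202} \approx -0.57096$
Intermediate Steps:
$u = \frac{4}{1033}$ ($u = - \frac{4}{-1033} = \left(-4\right) \left(- \frac{1}{1033}\right) = \frac{4}{1033} \approx 0.0038722$)
$p{\left(E \right)} = \frac{4}{1033 E}$
$\frac{2512715}{-4400870} + \frac{\left(-1\right) p{\left(-559 \right)}}{-1793636} = \frac{2512715}{-4400870} + \frac{\left(-1\right) \frac{4}{1033 \left(-559\right)}}{-1793636} = 2512715 \left(- \frac{1}{4400870}\right) + - \frac{4 \left(-1\right)}{1033 \cdot 559} \left(- \frac{1}{1793636}\right) = - \frac{502543}{880174} + \left(-1\right) \left(- \frac{4}{577447}\right) \left(- \frac{1}{1793636}\right) = - \frac{502543}{880174} + \frac{4}{577447} \left(- \frac{1}{1793636}\right) = - \frac{502543}{880174} - \frac{1}{258932431823} = - \frac{130124681086506063}{227905594247377202}$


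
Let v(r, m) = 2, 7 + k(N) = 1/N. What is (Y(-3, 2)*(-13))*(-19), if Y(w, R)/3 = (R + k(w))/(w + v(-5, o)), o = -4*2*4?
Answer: 3952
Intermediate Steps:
k(N) = -7 + 1/N
o = -32 (o = -8*4 = -32)
Y(w, R) = 3*(-7 + R + 1/w)/(2 + w) (Y(w, R) = 3*((R + (-7 + 1/w))/(w + 2)) = 3*((-7 + R + 1/w)/(2 + w)) = 3*(-7 + R + 1/w)/(2 + w))
(Y(-3, 2)*(-13))*(-19) = ((3*(1 - 3*(-7 + 2))/(-3*(2 - 3)))*(-13))*(-19) = ((3*(-⅓)*(1 - 3*(-5))/(-1))*(-13))*(-19) = ((3*(-⅓)*(-1)*(1 + 15))*(-13))*(-19) = ((3*(-⅓)*(-1)*16)*(-13))*(-19) = (16*(-13))*(-19) = -208*(-19) = 3952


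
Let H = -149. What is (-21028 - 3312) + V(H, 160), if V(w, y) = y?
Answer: -24180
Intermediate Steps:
(-21028 - 3312) + V(H, 160) = (-21028 - 3312) + 160 = -24340 + 160 = -24180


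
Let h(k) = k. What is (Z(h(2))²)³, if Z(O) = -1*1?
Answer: 1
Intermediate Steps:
Z(O) = -1
(Z(h(2))²)³ = ((-1)²)³ = 1³ = 1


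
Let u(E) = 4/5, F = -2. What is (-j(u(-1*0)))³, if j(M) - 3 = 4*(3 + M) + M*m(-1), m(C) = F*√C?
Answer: -736099/125 + 198232*I/125 ≈ -5888.8 + 1585.9*I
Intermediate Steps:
u(E) = ⅘ (u(E) = 4*(⅕) = ⅘)
m(C) = -2*√C
j(M) = 15 + 4*M - 2*I*M (j(M) = 3 + (4*(3 + M) + M*(-2*I)) = 3 + ((12 + 4*M) + M*(-2*I)) = 3 + ((12 + 4*M) - 2*I*M) = 3 + (12 + 4*M - 2*I*M) = 15 + 4*M - 2*I*M)
(-j(u(-1*0)))³ = (-(15 + 2*(⅘)*(2 - I)))³ = (-(15 + (16/5 - 8*I/5)))³ = (-(91/5 - 8*I/5))³ = (-91/5 + 8*I/5)³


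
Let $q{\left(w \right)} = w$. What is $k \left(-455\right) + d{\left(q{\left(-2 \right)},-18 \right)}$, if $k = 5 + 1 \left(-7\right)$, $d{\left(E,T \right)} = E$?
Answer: $908$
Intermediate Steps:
$k = -2$ ($k = 5 - 7 = -2$)
$k \left(-455\right) + d{\left(q{\left(-2 \right)},-18 \right)} = \left(-2\right) \left(-455\right) - 2 = 910 - 2 = 908$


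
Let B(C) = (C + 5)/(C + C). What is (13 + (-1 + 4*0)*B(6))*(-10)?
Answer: -725/6 ≈ -120.83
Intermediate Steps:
B(C) = (5 + C)/(2*C) (B(C) = (5 + C)/((2*C)) = (5 + C)*(1/(2*C)) = (5 + C)/(2*C))
(13 + (-1 + 4*0)*B(6))*(-10) = (13 + (-1 + 4*0)*((½)*(5 + 6)/6))*(-10) = (13 + (-1 + 0)*((½)*(⅙)*11))*(-10) = (13 - 1*11/12)*(-10) = (13 - 11/12)*(-10) = (145/12)*(-10) = -725/6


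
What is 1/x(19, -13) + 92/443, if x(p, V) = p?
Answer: 2191/8417 ≈ 0.26031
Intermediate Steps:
1/x(19, -13) + 92/443 = 1/19 + 92/443 = 2191/8417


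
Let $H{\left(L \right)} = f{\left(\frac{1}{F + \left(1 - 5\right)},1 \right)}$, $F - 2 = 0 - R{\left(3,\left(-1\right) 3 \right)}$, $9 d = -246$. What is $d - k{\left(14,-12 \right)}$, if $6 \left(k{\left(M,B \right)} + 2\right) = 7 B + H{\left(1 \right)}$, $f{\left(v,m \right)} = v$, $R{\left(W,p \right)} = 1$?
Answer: $- \frac{203}{18} \approx -11.278$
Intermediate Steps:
$d = - \frac{82}{3}$ ($d = \frac{1}{9} \left(-246\right) = - \frac{82}{3} \approx -27.333$)
$F = 1$ ($F = 2 + \left(0 - 1\right) = 2 - 1 = 1$)
$H{\left(L \right)} = - \frac{1}{3}$ ($H{\left(L \right)} = \frac{1}{1 + \left(1 - 5\right)} = \frac{1}{1 - 4} = \frac{1}{-3} = - \frac{1}{3}$)
$k{\left(M,B \right)} = - \frac{37}{18} + \frac{7 B}{6}$ ($k{\left(M,B \right)} = -2 + \frac{7 B - \frac{1}{3}}{6} = -2 + \frac{- \frac{1}{3} + 7 B}{6} = -2 + \left(- \frac{1}{18} + \frac{7 B}{6}\right) = - \frac{37}{18} + \frac{7 B}{6}$)
$d - k{\left(14,-12 \right)} = - \frac{82}{3} - \left(- \frac{37}{18} + \frac{7}{6} \left(-12\right)\right) = - \frac{82}{3} - \left(- \frac{37}{18} - 14\right) = - \frac{82}{3} - - \frac{289}{18} = - \frac{82}{3} + \frac{289}{18} = - \frac{203}{18}$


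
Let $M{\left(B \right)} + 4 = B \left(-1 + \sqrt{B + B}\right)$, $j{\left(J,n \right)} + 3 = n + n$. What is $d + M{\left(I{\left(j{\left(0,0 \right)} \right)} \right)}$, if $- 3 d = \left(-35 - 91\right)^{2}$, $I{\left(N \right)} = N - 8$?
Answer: $-5285 - 11 i \sqrt{22} \approx -5285.0 - 51.595 i$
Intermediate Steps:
$j{\left(J,n \right)} = -3 + 2 n$ ($j{\left(J,n \right)} = -3 + \left(n + n\right) = -3 + 2 n$)
$I{\left(N \right)} = -8 + N$ ($I{\left(N \right)} = N - 8 = -8 + N$)
$d = -5292$ ($d = - \frac{\left(-35 - 91\right)^{2}}{3} = - \frac{\left(-126\right)^{2}}{3} = \left(- \frac{1}{3}\right) 15876 = -5292$)
$M{\left(B \right)} = -4 + B \left(-1 + \sqrt{2} \sqrt{B}\right)$ ($M{\left(B \right)} = -4 + B \left(-1 + \sqrt{B + B}\right) = -4 + B \left(-1 + \sqrt{2 B}\right) = -4 + B \left(-1 + \sqrt{2} \sqrt{B}\right)$)
$d + M{\left(I{\left(j{\left(0,0 \right)} \right)} \right)} = -5292 - \left(-7 + 0 - \sqrt{2} \left(-8 + \left(-3 + 2 \cdot 0\right)\right)^{\frac{3}{2}}\right) = -5292 - \left(-7 - \sqrt{2} \left(-8 + \left(-3 + 0\right)\right)^{\frac{3}{2}}\right) = -5292 - \left(-7 - \sqrt{2} \left(-8 - 3\right)^{\frac{3}{2}}\right) = -5292 - \left(-7 - \sqrt{2} \left(-11\right)^{\frac{3}{2}}\right) = -5292 + \left(-4 + 11 + \sqrt{2} \left(- 11 i \sqrt{11}\right)\right) = -5292 - \left(-7 + 11 i \sqrt{22}\right) = -5292 + \left(7 - 11 i \sqrt{22}\right) = -5285 - 11 i \sqrt{22}$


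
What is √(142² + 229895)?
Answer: √250059 ≈ 500.06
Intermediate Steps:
√(142² + 229895) = √(20164 + 229895) = √250059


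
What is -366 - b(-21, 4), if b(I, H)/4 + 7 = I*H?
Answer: -2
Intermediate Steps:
b(I, H) = -28 + 4*H*I (b(I, H) = -28 + 4*(I*H) = -28 + 4*(H*I) = -28 + 4*H*I)
-366 - b(-21, 4) = -366 - (-28 + 4*4*(-21)) = -366 - (-28 - 336) = -366 - 1*(-364) = -366 + 364 = -2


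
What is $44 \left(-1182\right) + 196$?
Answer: $-51812$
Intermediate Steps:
$44 \left(-1182\right) + 196 = -52008 + 196 = -51812$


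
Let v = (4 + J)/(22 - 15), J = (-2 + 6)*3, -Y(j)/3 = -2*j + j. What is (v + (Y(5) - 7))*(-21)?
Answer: -216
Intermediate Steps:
Y(j) = 3*j (Y(j) = -3*(-2*j + j) = -(-3)*j = 3*j)
J = 12 (J = 4*3 = 12)
v = 16/7 (v = (4 + 12)/(22 - 15) = 16/7 ≈ 2.2857)
(v + (Y(5) - 7))*(-21) = (16/7 + (3*5 - 7))*(-21) = (16/7 + (15 - 7))*(-21) = (16/7 + 8)*(-21) = (72/7)*(-21) = -216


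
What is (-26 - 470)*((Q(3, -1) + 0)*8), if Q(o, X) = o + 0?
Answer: -11904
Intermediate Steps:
Q(o, X) = o
(-26 - 470)*((Q(3, -1) + 0)*8) = (-26 - 470)*((3 + 0)*8) = -1488*8 = -496*24 = -11904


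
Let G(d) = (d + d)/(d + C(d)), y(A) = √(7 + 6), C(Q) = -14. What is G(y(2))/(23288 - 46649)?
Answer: 2/328851 + 28*√13/4275063 ≈ 2.9697e-5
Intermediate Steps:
y(A) = √13
G(d) = 2*d/(-14 + d) (G(d) = (d + d)/(d - 14) = (2*d)/(-14 + d) = 2*d/(-14 + d))
G(y(2))/(23288 - 46649) = (2*√13/(-14 + √13))/(23288 - 46649) = (2*√13/(-14 + √13))/(-23361) = (2*√13/(-14 + √13))*(-1/23361) = -2*√13/(23361*(-14 + √13))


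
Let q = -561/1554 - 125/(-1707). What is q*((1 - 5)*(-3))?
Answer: -508918/147371 ≈ -3.4533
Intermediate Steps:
q = -254459/884226 (q = -561*1/1554 - 125*(-1/1707) = -187/518 + 125/1707 = -254459/884226 ≈ -0.28778)
q*((1 - 5)*(-3)) = -254459*(1 - 5)*(-3)/884226 = -(-508918)*(-3)/442113 = -254459/884226*12 = -508918/147371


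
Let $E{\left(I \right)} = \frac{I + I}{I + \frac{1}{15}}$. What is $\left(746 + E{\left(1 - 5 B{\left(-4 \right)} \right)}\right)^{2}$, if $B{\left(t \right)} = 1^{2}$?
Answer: $\frac{1947809956}{3481} \approx 5.5956 \cdot 10^{5}$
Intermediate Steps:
$B{\left(t \right)} = 1$
$E{\left(I \right)} = \frac{2 I}{\frac{1}{15} + I}$ ($E{\left(I \right)} = \frac{2 I}{I + \frac{1}{15}} = \frac{2 I}{\frac{1}{15} + I}$)
$\left(746 + E{\left(1 - 5 B{\left(-4 \right)} \right)}\right)^{2} = \left(746 + \frac{30 \left(1 - 5\right)}{1 + 15 \left(1 - 5\right)}\right)^{2} = \left(746 + 30 \left(-4\right) \frac{1}{1 + 15 \left(-4\right)}\right)^{2} = \left(746 + 30 \left(-4\right) \frac{1}{1 - 60}\right)^{2} = \left(746 + 30 \left(-4\right) \frac{1}{-59}\right)^{2} = \left(746 + 30 \left(-4\right) \left(- \frac{1}{59}\right)\right)^{2} = \left(746 + \frac{120}{59}\right)^{2} = \left(\frac{44134}{59}\right)^{2} = \frac{1947809956}{3481}$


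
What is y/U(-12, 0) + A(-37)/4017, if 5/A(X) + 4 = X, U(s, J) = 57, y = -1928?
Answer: -35281789/1043081 ≈ -33.825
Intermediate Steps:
A(X) = 5/(-4 + X)
y/U(-12, 0) + A(-37)/4017 = -1928/57 + (5/(-4 - 37))/4017 = -1928*1/57 + (5/(-41))*(1/4017) = -1928/57 + (5*(-1/41))*(1/4017) = -1928/57 - 5/41*1/4017 = -1928/57 - 5/164697 = -35281789/1043081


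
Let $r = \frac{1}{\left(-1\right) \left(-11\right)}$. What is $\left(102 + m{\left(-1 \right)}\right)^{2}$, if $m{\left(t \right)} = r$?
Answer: $\frac{1261129}{121} \approx 10423.0$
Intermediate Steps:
$r = \frac{1}{11} \approx 0.090909$
$m{\left(t \right)} = \frac{1}{11}$
$\left(102 + m{\left(-1 \right)}\right)^{2} = \left(102 + \frac{1}{11}\right)^{2} = \left(\frac{1123}{11}\right)^{2} = \frac{1261129}{121}$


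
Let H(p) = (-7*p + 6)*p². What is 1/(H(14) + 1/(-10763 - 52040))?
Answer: -62803/1132463697 ≈ -5.5457e-5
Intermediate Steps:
H(p) = p²*(6 - 7*p) (H(p) = (6 - 7*p)*p² = p²*(6 - 7*p))
1/(H(14) + 1/(-10763 - 52040)) = 1/(14²*(6 - 7*14) + 1/(-10763 - 52040)) = 1/(196*(6 - 98) + 1/(-62803)) = 1/(196*(-92) - 1/62803) = 1/(-18032 - 1/62803) = 1/(-1132463697/62803) = -62803/1132463697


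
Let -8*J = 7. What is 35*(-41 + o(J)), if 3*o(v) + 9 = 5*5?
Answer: -3745/3 ≈ -1248.3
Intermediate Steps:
J = -7/8 (J = -⅛*7 = -7/8 ≈ -0.87500)
o(v) = 16/3 (o(v) = -3 + (5*5)/3 = -3 + (⅓)*25 = -3 + 25/3 = 16/3)
35*(-41 + o(J)) = 35*(-41 + 16/3) = 35*(-107/3) = -3745/3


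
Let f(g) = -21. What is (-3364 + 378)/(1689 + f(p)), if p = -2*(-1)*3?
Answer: -1493/834 ≈ -1.7902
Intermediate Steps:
p = 6 (p = 2*3 = 6)
(-3364 + 378)/(1689 + f(p)) = (-3364 + 378)/(1689 - 21) = -2986/1668 = -2986*1/1668 = -1493/834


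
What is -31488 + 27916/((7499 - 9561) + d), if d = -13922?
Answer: -125833027/3996 ≈ -31490.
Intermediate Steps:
-31488 + 27916/((7499 - 9561) + d) = -31488 + 27916/((7499 - 9561) - 13922) = -31488 + 27916/(-2062 - 13922) = -31488 + 27916/(-15984) = -31488 + 27916*(-1/15984) = -31488 - 6979/3996 = -125833027/3996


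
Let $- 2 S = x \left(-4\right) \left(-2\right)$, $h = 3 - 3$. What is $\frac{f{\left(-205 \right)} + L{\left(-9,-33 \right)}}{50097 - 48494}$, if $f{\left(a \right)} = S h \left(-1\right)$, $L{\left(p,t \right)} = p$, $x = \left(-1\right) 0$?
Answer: $- \frac{9}{1603} \approx -0.0056145$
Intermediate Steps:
$x = 0$
$h = 0$ ($h = 3 - 3 = 0$)
$S = 0$ ($S = - \frac{0 \left(-4\right) \left(-2\right)}{2} = - \frac{0 \left(-2\right)}{2} = \left(- \frac{1}{2}\right) 0 = 0$)
$f{\left(a \right)} = 0$ ($f{\left(a \right)} = 0 \cdot 0 \left(-1\right) = 0 \left(-1\right) = 0$)
$\frac{f{\left(-205 \right)} + L{\left(-9,-33 \right)}}{50097 - 48494} = \frac{0 - 9}{50097 - 48494} = - \frac{9}{1603}$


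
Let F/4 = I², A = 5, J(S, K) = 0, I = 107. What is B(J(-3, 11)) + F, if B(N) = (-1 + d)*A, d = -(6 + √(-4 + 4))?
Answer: 45761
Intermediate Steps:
d = -6 (d = -(6 + √0) = -(6 + 0) = -1*6 = -6)
B(N) = -35 (B(N) = (-1 - 6)*5 = -7*5 = -35)
F = 45796 (F = 4*107² = 4*11449 = 45796)
B(J(-3, 11)) + F = -35 + 45796 = 45761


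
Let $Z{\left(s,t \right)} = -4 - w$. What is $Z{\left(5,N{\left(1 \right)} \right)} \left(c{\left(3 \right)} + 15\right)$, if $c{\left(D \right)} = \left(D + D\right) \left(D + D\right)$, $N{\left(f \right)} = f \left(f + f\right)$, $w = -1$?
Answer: $-153$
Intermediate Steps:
$N{\left(f \right)} = 2 f^{2}$ ($N{\left(f \right)} = f 2 f = 2 f^{2}$)
$Z{\left(s,t \right)} = -3$ ($Z{\left(s,t \right)} = -4 - -1 = -4 + 1 = -3$)
$c{\left(D \right)} = 4 D^{2}$ ($c{\left(D \right)} = 2 D 2 D = 4 D^{2}$)
$Z{\left(5,N{\left(1 \right)} \right)} \left(c{\left(3 \right)} + 15\right) = - 3 \left(4 \cdot 3^{2} + 15\right) = - 3 \left(4 \cdot 9 + 15\right) = - 3 \left(36 + 15\right) = \left(-3\right) 51 = -153$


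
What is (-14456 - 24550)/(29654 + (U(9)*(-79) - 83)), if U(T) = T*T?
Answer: -6501/3862 ≈ -1.6833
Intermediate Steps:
U(T) = T**2
(-14456 - 24550)/(29654 + (U(9)*(-79) - 83)) = (-14456 - 24550)/(29654 + (9**2*(-79) - 83)) = -39006/(29654 + (81*(-79) - 83)) = -39006/(29654 + (-6399 - 83)) = -39006/(29654 - 6482) = -39006/23172 = -39006*1/23172 = -6501/3862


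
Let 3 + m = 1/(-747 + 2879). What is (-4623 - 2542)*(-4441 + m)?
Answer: 67885559155/2132 ≈ 3.1841e+7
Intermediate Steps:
m = -6395/2132 (m = -3 + 1/(-747 + 2879) = -3 + 1/2132 = -6395/2132 ≈ -2.9995)
(-4623 - 2542)*(-4441 + m) = (-4623 - 2542)*(-4441 - 6395/2132) = -7165*(-9474607/2132) = 67885559155/2132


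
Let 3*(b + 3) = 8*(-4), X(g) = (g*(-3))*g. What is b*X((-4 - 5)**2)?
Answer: 269001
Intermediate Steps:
X(g) = -3*g**2 (X(g) = (-3*g)*g = -3*g**2)
b = -41/3 (b = -3 + (8*(-4))/3 = -3 + (1/3)*(-32) = -3 - 32/3 = -41/3 ≈ -13.667)
b*X((-4 - 5)**2) = -(-41)*((-4 - 5)**2)**2 = -(-41)*((-9)**2)**2 = -(-41)*81**2 = -(-41)*6561 = -41/3*(-19683) = 269001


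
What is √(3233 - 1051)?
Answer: √2182 ≈ 46.712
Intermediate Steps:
√(3233 - 1051) = √2182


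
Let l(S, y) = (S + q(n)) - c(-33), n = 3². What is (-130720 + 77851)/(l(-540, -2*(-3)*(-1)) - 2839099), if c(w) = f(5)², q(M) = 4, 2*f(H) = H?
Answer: 211476/11358565 ≈ 0.018618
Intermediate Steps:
n = 9
f(H) = H/2
c(w) = 25/4 (c(w) = ((½)*5)² = (5/2)² = 25/4)
l(S, y) = -9/4 + S (l(S, y) = (S + 4) - 1*25/4 = (4 + S) - 25/4 = -9/4 + S)
(-130720 + 77851)/(l(-540, -2*(-3)*(-1)) - 2839099) = (-130720 + 77851)/((-9/4 - 540) - 2839099) = -52869/(-2169/4 - 2839099) = -52869/(-11358565/4) = -52869*(-4/11358565) = 211476/11358565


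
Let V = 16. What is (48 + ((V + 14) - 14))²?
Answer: 4096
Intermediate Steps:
(48 + ((V + 14) - 14))² = (48 + ((16 + 14) - 14))² = (48 + (30 - 14))² = (48 + 16)² = 64² = 4096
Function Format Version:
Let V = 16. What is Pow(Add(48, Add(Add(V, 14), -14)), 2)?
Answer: 4096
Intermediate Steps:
Pow(Add(48, Add(Add(V, 14), -14)), 2) = Pow(Add(48, Add(Add(16, 14), -14)), 2) = Pow(Add(48, Add(30, -14)), 2) = Pow(Add(48, 16), 2) = Pow(64, 2) = 4096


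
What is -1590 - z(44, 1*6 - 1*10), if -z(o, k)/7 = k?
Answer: -1618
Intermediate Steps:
z(o, k) = -7*k
-1590 - z(44, 1*6 - 1*10) = -1590 - (-7)*(1*6 - 1*10) = -1590 - (-7)*(6 - 10) = -1590 - (-7)*(-4) = -1590 - 1*28 = -1590 - 28 = -1618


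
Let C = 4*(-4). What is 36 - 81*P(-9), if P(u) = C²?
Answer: -20700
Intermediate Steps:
C = -16
P(u) = 256 (P(u) = (-16)² = 256)
36 - 81*P(-9) = 36 - 81*256 = 36 - 20736 = -20700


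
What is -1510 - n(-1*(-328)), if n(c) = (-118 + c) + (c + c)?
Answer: -2376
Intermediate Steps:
n(c) = -118 + 3*c (n(c) = (-118 + c) + 2*c = -118 + 3*c)
-1510 - n(-1*(-328)) = -1510 - (-118 + 3*(-1*(-328))) = -1510 - (-118 + 3*328) = -1510 - (-118 + 984) = -1510 - 1*866 = -1510 - 866 = -2376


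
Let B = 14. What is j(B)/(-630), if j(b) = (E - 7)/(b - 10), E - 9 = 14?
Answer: -2/315 ≈ -0.0063492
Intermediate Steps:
E = 23 (E = 9 + 14 = 23)
j(b) = 16/(-10 + b) (j(b) = (23 - 7)/(b - 10) = 16/(-10 + b))
j(B)/(-630) = (16/(-10 + 14))/(-630) = (16/4)*(-1/630) = (16*(¼))*(-1/630) = 4*(-1/630) = -2/315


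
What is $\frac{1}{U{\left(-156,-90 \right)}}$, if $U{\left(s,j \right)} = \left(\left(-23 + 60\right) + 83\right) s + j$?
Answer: $- \frac{1}{18810} \approx -5.3163 \cdot 10^{-5}$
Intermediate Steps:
$U{\left(s,j \right)} = j + 120 s$ ($U{\left(s,j \right)} = \left(37 + 83\right) s + j = 120 s + j = j + 120 s$)
$\frac{1}{U{\left(-156,-90 \right)}} = \frac{1}{-90 + 120 \left(-156\right)} = \frac{1}{-90 - 18720} = \frac{1}{-18810} = - \frac{1}{18810}$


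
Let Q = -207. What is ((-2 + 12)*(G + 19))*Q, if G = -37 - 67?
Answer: 175950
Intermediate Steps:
G = -104
((-2 + 12)*(G + 19))*Q = ((-2 + 12)*(-104 + 19))*(-207) = (10*(-85))*(-207) = -850*(-207) = 175950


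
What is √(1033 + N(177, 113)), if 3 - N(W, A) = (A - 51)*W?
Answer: I*√9938 ≈ 99.689*I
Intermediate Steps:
N(W, A) = 3 - W*(-51 + A) (N(W, A) = 3 - (A - 51)*W = 3 - (-51 + A)*W = 3 - W*(-51 + A))
√(1033 + N(177, 113)) = √(1033 + (3 + 51*177 - 1*113*177)) = √(1033 + (3 + 9027 - 20001)) = √(1033 - 10971) = √(-9938) = I*√9938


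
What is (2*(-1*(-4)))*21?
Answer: 168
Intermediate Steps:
(2*(-1*(-4)))*21 = (2*4)*21 = 8*21 = 168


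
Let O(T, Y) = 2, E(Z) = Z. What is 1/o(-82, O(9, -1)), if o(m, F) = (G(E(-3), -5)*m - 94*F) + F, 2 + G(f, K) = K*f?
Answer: -1/1252 ≈ -0.00079872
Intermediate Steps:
G(f, K) = -2 + K*f
o(m, F) = -93*F + 13*m (o(m, F) = ((-2 - 5*(-3))*m - 94*F) + F = ((-2 + 15)*m - 94*F) + F = (13*m - 94*F) + F = (-94*F + 13*m) + F = -93*F + 13*m)
1/o(-82, O(9, -1)) = 1/(-93*2 + 13*(-82)) = 1/(-186 - 1066) = 1/(-1252) = -1/1252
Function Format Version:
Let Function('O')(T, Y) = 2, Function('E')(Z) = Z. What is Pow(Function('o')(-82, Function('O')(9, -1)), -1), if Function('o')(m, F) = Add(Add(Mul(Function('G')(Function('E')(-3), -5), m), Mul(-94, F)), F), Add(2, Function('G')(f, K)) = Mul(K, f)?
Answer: Rational(-1, 1252) ≈ -0.00079872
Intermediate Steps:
Function('G')(f, K) = Add(-2, Mul(K, f))
Function('o')(m, F) = Add(Mul(-93, F), Mul(13, m)) (Function('o')(m, F) = Add(Add(Mul(Add(-2, Mul(-5, -3)), m), Mul(-94, F)), F) = Add(Add(Mul(Add(-2, 15), m), Mul(-94, F)), F) = Add(Add(Mul(13, m), Mul(-94, F)), F) = Add(Add(Mul(-94, F), Mul(13, m)), F) = Add(Mul(-93, F), Mul(13, m)))
Pow(Function('o')(-82, Function('O')(9, -1)), -1) = Pow(Add(Mul(-93, 2), Mul(13, -82)), -1) = Pow(Add(-186, -1066), -1) = Pow(-1252, -1) = Rational(-1, 1252)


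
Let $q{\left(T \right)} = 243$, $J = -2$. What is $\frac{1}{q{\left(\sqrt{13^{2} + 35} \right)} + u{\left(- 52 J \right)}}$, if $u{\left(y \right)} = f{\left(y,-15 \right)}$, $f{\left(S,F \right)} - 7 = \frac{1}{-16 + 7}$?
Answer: $\frac{9}{2249} \approx 0.0040018$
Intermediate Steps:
$f{\left(S,F \right)} = \frac{62}{9}$ ($f{\left(S,F \right)} = 7 + \frac{1}{-16 + 7} = 7 + \frac{1}{-9} = 7 - \frac{1}{9} = \frac{62}{9}$)
$u{\left(y \right)} = \frac{62}{9}$
$\frac{1}{q{\left(\sqrt{13^{2} + 35} \right)} + u{\left(- 52 J \right)}} = \frac{1}{243 + \frac{62}{9}} = \frac{1}{\frac{2249}{9}} = \frac{9}{2249}$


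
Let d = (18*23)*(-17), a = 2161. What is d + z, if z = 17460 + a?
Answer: 12583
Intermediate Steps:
d = -7038 (d = 414*(-17) = -7038)
z = 19621 (z = 17460 + 2161 = 19621)
d + z = -7038 + 19621 = 12583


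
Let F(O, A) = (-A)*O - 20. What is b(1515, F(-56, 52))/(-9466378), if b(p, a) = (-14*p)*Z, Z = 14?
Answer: 148470/4733189 ≈ 0.031368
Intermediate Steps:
F(O, A) = -20 - A*O (F(O, A) = -A*O - 20 = -20 - A*O)
b(p, a) = -196*p (b(p, a) = -14*p*14 = -196*p)
b(1515, F(-56, 52))/(-9466378) = -196*1515/(-9466378) = -296940*(-1/9466378) = 148470/4733189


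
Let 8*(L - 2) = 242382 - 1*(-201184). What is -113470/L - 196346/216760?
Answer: -70965402243/24037708580 ≈ -2.9523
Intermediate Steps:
L = 221791/4 (L = 2 + (242382 - 1*(-201184))/8 = 2 + (242382 + 201184)/8 = 2 + (1/8)*443566 = 2 + 221783/4 = 221791/4 ≈ 55448.)
-113470/L - 196346/216760 = -113470/221791/4 - 196346/216760 = -113470*4/221791 - 196346*1/216760 = -453880/221791 - 98173/108380 = -70965402243/24037708580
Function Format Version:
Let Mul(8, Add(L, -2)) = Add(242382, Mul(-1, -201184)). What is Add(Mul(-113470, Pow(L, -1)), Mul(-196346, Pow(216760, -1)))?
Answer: Rational(-70965402243, 24037708580) ≈ -2.9523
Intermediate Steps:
L = Rational(221791, 4) (L = Add(2, Mul(Rational(1, 8), Add(242382, Mul(-1, -201184)))) = Add(2, Mul(Rational(1, 8), Add(242382, 201184))) = Add(2, Mul(Rational(1, 8), 443566)) = Add(2, Rational(221783, 4)) = Rational(221791, 4) ≈ 55448.)
Add(Mul(-113470, Pow(L, -1)), Mul(-196346, Pow(216760, -1))) = Add(Mul(-113470, Pow(Rational(221791, 4), -1)), Mul(-196346, Pow(216760, -1))) = Add(Mul(-113470, Rational(4, 221791)), Mul(-196346, Rational(1, 216760))) = Add(Rational(-453880, 221791), Rational(-98173, 108380)) = Rational(-70965402243, 24037708580)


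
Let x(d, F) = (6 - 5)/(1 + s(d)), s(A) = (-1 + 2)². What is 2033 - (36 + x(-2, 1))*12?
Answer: 1595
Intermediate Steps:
s(A) = 1 (s(A) = 1² = 1)
x(d, F) = ½ (x(d, F) = (6 - 5)/(1 + 1) = 1/2 = 1*(½) = ½)
2033 - (36 + x(-2, 1))*12 = 2033 - (36 + ½)*12 = 2033 - 73*12/2 = 2033 - 1*438 = 2033 - 438 = 1595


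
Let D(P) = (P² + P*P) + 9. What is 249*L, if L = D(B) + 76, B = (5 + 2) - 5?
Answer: 23157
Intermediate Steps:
B = 2 (B = 7 - 5 = 2)
D(P) = 9 + 2*P² (D(P) = (P² + P²) + 9 = 2*P² + 9 = 9 + 2*P²)
L = 93 (L = (9 + 2*2²) + 76 = (9 + 2*4) + 76 = (9 + 8) + 76 = 17 + 76 = 93)
249*L = 249*93 = 23157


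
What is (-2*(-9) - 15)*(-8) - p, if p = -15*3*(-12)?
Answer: -564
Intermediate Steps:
p = 540 (p = -45*(-12) = 540)
(-2*(-9) - 15)*(-8) - p = (-2*(-9) - 15)*(-8) - 1*540 = (18 - 15)*(-8) - 540 = 3*(-8) - 540 = -24 - 540 = -564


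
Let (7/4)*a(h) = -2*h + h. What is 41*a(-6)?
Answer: 984/7 ≈ 140.57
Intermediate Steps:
a(h) = -4*h/7 (a(h) = 4*(-2*h + h)/7 = 4*(-h)/7 = -4*h/7)
41*a(-6) = 41*(-4/7*(-6)) = 41*(24/7) = 984/7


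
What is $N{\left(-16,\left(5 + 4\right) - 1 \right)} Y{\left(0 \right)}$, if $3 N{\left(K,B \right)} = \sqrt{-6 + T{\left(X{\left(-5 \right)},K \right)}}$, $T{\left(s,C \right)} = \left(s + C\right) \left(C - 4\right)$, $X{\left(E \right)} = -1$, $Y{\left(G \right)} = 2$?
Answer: $\frac{2 \sqrt{334}}{3} \approx 12.184$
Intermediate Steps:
$T{\left(s,C \right)} = \left(-4 + C\right) \left(C + s\right)$ ($T{\left(s,C \right)} = \left(C + s\right) \left(-4 + C\right) = \left(-4 + C\right) \left(C + s\right)$)
$N{\left(K,B \right)} = \frac{\sqrt{-2 + K^{2} - 5 K}}{3}$ ($N{\left(K,B \right)} = \frac{\sqrt{-6 + \left(K^{2} - 4 K - -4 + K \left(-1\right)\right)}}{3} = \frac{\sqrt{-6 + \left(K^{2} - 4 K + 4 - K\right)}}{3} = \frac{\sqrt{-6 + \left(4 + K^{2} - 5 K\right)}}{3} = \frac{\sqrt{-2 + K^{2} - 5 K}}{3}$)
$N{\left(-16,\left(5 + 4\right) - 1 \right)} Y{\left(0 \right)} = \frac{\sqrt{-2 + \left(-16\right)^{2} - -80}}{3} \cdot 2 = \frac{\sqrt{-2 + 256 + 80}}{3} \cdot 2 = \frac{\sqrt{334}}{3} \cdot 2 = \frac{2 \sqrt{334}}{3}$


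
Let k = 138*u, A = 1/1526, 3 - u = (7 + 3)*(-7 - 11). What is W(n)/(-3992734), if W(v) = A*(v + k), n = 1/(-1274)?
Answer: -32173595/7762369995016 ≈ -4.1448e-6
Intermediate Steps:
u = 183 (u = 3 - (7 + 3)*(-7 - 11) = 3 - 10*(-18) = 3 - 1*(-180) = 3 + 180 = 183)
n = -1/1274 ≈ -0.00078493
A = 1/1526 ≈ 0.00065531
k = 25254 (k = 138*183 = 25254)
W(v) = 12627/763 + v/1526 (W(v) = (v + 25254)/1526 = (25254 + v)/1526 = 12627/763 + v/1526)
W(n)/(-3992734) = (12627/763 + (1/1526)*(-1/1274))/(-3992734) = (12627/763 - 1/1944124)*(-1/3992734) = (32173595/1944124)*(-1/3992734) = -32173595/7762369995016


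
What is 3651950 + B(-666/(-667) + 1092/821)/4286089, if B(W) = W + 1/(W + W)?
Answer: 21859804301276164769426449/5985789592210356900 ≈ 3.6520e+6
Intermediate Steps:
B(W) = W + 1/(2*W)
3651950 + B(-666/(-667) + 1092/821)/4286089 = 3651950 + ((-666/(-667) + 1092/821) + 1/(2*(-666/(-667) + 1092/821)))/4286089 = 3651950 + ((-666*(-1/667) + 1092*(1/821)) + 1/(2*(-666*(-1/667) + 1092*(1/821))))*(1/4286089) = 3651950 + ((666/667 + 1092/821) + 1/(2*(666/667 + 1092/821)))*(1/4286089) = 3651950 + (1275150/547607 + 1/(2*(1275150/547607)))*(1/4286089) = 3651950 + (1275150/547607 + (1/2)*(547607/1275150))*(1/4286089) = 3651950 + (1275150/547607 + 547607/2550300)*(1/4286089) = 3651950 + (3551888471449/1396562132100)*(1/4286089) = 3651950 + 3551888471449/5985789592210356900 = 21859804301276164769426449/5985789592210356900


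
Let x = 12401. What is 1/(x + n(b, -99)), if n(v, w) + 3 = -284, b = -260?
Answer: 1/12114 ≈ 8.2549e-5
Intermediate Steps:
n(v, w) = -287 (n(v, w) = -3 - 284 = -287)
1/(x + n(b, -99)) = 1/(12401 - 287) = 1/12114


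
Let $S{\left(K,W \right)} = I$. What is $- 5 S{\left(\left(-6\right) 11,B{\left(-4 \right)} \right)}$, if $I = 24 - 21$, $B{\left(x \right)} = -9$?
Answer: $-15$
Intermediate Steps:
$I = 3$
$S{\left(K,W \right)} = 3$
$- 5 S{\left(\left(-6\right) 11,B{\left(-4 \right)} \right)} = \left(-5\right) 3 = -15$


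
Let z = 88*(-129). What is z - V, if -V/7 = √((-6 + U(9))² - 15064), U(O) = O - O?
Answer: -11352 + 238*I*√13 ≈ -11352.0 + 858.12*I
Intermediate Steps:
U(O) = 0
V = -238*I*√13 (V = -7*√((-6 + 0)² - 15064) = -7*√((-6)² - 15064) = -7*√(36 - 15064) = -238*I*√13 ≈ -858.12*I)
z = -11352
z - V = -11352 - (-238)*I*√13 = -11352 + 238*I*√13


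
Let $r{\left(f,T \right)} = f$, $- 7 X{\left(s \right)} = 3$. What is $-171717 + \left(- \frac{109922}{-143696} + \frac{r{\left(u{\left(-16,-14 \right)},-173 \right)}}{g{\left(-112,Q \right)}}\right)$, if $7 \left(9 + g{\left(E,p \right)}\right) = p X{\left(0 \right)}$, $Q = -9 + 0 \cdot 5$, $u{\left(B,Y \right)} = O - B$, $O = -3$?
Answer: $- \frac{2553878770973}{14872536} \approx -1.7172 \cdot 10^{5}$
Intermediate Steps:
$u{\left(B,Y \right)} = -3 - B$
$Q = -9$ ($Q = -9 + 0 = -9$)
$X{\left(s \right)} = - \frac{3}{7}$ ($X{\left(s \right)} = \left(- \frac{1}{7}\right) 3 = - \frac{3}{7}$)
$g{\left(E,p \right)} = -9 - \frac{3 p}{49}$ ($g{\left(E,p \right)} = -9 + \frac{p \left(- \frac{3}{7}\right)}{7} = -9 + \frac{\left(- \frac{3}{7}\right) p}{7} = -9 - \frac{3 p}{49}$)
$-171717 + \left(- \frac{109922}{-143696} + \frac{r{\left(u{\left(-16,-14 \right)},-173 \right)}}{g{\left(-112,Q \right)}}\right) = -171717 + \left(- \frac{109922}{-143696} + \frac{-3 - -16}{-9 - - \frac{27}{49}}\right) = -171717 + \left(\left(-109922\right) \left(- \frac{1}{143696}\right) + \frac{-3 + 16}{-9 + \frac{27}{49}}\right) = -171717 + \left(\frac{54961}{71848} + \frac{13}{- \frac{414}{49}}\right) = -171717 + \left(\frac{54961}{71848} + 13 \left(- \frac{49}{414}\right)\right) = -171717 + \left(\frac{54961}{71848} - \frac{637}{414}\right) = -171717 - \frac{11506661}{14872536} = - \frac{2553878770973}{14872536}$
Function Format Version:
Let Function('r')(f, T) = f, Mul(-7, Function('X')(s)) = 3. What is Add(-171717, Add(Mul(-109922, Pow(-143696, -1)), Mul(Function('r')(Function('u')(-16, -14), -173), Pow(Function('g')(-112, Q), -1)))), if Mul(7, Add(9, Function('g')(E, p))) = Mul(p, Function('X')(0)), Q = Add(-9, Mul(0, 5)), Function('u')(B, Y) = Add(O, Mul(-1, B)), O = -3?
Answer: Rational(-2553878770973, 14872536) ≈ -1.7172e+5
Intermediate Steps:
Function('u')(B, Y) = Add(-3, Mul(-1, B))
Q = -9 (Q = Add(-9, 0) = -9)
Function('X')(s) = Rational(-3, 7) (Function('X')(s) = Mul(Rational(-1, 7), 3) = Rational(-3, 7))
Function('g')(E, p) = Add(-9, Mul(Rational(-3, 49), p)) (Function('g')(E, p) = Add(-9, Mul(Rational(1, 7), Mul(p, Rational(-3, 7)))) = Add(-9, Mul(Rational(1, 7), Mul(Rational(-3, 7), p))) = Add(-9, Mul(Rational(-3, 49), p)))
Add(-171717, Add(Mul(-109922, Pow(-143696, -1)), Mul(Function('r')(Function('u')(-16, -14), -173), Pow(Function('g')(-112, Q), -1)))) = Add(-171717, Add(Mul(-109922, Pow(-143696, -1)), Mul(Add(-3, Mul(-1, -16)), Pow(Add(-9, Mul(Rational(-3, 49), -9)), -1)))) = Add(-171717, Add(Mul(-109922, Rational(-1, 143696)), Mul(Add(-3, 16), Pow(Add(-9, Rational(27, 49)), -1)))) = Add(-171717, Add(Rational(54961, 71848), Mul(13, Pow(Rational(-414, 49), -1)))) = Add(-171717, Add(Rational(54961, 71848), Mul(13, Rational(-49, 414)))) = Add(-171717, Add(Rational(54961, 71848), Rational(-637, 414))) = Add(-171717, Rational(-11506661, 14872536)) = Rational(-2553878770973, 14872536)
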